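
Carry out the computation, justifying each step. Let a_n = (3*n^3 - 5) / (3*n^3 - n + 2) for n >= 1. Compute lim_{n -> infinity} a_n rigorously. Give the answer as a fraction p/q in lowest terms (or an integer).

Divide numerator and denominator by n^3, the highest power:
numerator / n^3 = 3 - 5/n^3
denominator / n^3 = 3 - 1/n^2 + 2/n^3
As n -> infinity, all terms of the form c/n^k (k >= 1) tend to 0.
So numerator / n^3 -> 3 and denominator / n^3 -> 3.
Therefore lim a_n = 1.

1


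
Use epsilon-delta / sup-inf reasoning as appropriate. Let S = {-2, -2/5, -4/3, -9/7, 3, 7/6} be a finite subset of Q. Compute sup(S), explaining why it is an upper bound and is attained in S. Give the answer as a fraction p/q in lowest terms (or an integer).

S is finite, so sup(S) = max(S).
Sorted decreasing:
3, 7/6, -2/5, -9/7, -4/3, -2
The extremum is 3.
For every x in S, x <= 3. And 3 is in S, so it is attained.
Therefore sup(S) = 3.

3


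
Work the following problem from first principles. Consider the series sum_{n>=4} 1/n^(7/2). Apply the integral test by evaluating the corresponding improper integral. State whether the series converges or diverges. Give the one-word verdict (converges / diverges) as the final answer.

Let f(x) = x^(-7/2). Then f is positive, continuous, and decreasing on [4, infinity), so the integral test applies.
Compute the improper integral int_{4}^infinity f(x) dx:
  antiderivative F(x) = -2/(5*x^(5/2)).
  As x -> infinity, F(x) -> 0 (since p = 7/2 > 1).
  So int = F(infinity) - F(4) = 0 - (-1/80) = 1/80.
  Finite, so by the integral test, the series converges.

converges


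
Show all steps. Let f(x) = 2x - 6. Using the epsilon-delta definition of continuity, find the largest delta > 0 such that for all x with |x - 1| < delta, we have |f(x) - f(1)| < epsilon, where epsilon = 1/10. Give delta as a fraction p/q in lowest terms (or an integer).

We compute f(1) = 2*(1) - 6 = -4.
|f(x) - f(1)| = |2x - 6 - (-4)| = |2(x - 1)| = 2|x - 1|.
We need 2|x - 1| < 1/10, i.e. |x - 1| < 1/10 / 2 = 1/20.
So any delta <= 1/20 works. Conversely, if delta > 1/20, then x = 1 + 1/20 satisfies |x - 1| = 1/20 < delta but |f(x) - f(1)| = 2 * 1/20 = 1/10, which is not < 1/10; so no larger delta works.
Hence the largest such delta is 1/20.

1/20


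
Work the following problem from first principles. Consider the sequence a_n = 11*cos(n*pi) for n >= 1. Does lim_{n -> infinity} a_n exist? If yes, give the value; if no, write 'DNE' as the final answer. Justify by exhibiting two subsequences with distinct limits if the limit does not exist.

Examine the behaviour of a_n along subsequences.
cos(n*pi) = (-1)^n, so a_n = 11*(-1)^n. a_{2k} = 11 -> 11. a_{2k+1} = -11 -> -11.
Since these two subsequential limits are 11 and -11, distinct, the full sequence cannot converge (a convergent sequence has all subsequences tending to the same limit). So lim a_n does not exist.

DNE


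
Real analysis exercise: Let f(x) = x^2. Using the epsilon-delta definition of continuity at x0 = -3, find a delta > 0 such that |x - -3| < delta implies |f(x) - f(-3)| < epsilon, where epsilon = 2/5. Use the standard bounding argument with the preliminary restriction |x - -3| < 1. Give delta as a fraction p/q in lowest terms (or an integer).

Factor: |x^2 - (-3)^2| = |x - -3| * |x + -3|.
Impose |x - -3| < 1 first. Then |x + -3| = |(x - -3) + 2*(-3)| <= |x - -3| + 2*|-3| < 1 + 6 = 7.
So |x^2 - (-3)^2| < delta * 7.
We need delta * 7 <= 2/5, i.e. delta <= 2/5/7 = 2/35.
Since 2/35 < 1, this is tighter than 1; take delta = 2/35.
So delta = 2/35 works.

2/35


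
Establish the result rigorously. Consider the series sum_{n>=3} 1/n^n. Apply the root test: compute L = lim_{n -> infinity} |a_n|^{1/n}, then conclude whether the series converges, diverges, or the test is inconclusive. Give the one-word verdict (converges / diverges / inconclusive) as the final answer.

Let a_n denote the general term. Form |a_n|^(1/n) and simplify:
|a_n|^(1/n) = 1/n
Take the limit as n -> infinity: L = 0.
Since L = 0 < 1, the root test implies convergence.

converges


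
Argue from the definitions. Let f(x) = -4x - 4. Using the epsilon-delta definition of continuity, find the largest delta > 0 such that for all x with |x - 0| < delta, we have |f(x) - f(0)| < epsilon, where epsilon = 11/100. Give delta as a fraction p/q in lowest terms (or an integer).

We compute f(0) = -4*(0) - 4 = -4.
|f(x) - f(0)| = |-4x - 4 - (-4)| = |-4(x - 0)| = 4|x - 0|.
We need 4|x - 0| < 11/100, i.e. |x - 0| < 11/100 / 4 = 11/400.
So any delta <= 11/400 works. Conversely, if delta > 11/400, then x = 0 + 11/400 satisfies |x - 0| = 11/400 < delta but |f(x) - f(0)| = 4 * 11/400 = 11/100, which is not < 11/100; so no larger delta works.
Hence the largest such delta is 11/400.

11/400


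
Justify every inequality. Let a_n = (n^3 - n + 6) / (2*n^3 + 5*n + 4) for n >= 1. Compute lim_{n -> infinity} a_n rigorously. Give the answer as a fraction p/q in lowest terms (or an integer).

Divide numerator and denominator by n^3, the highest power:
numerator / n^3 = 1 - 1/n^2 + 6/n^3
denominator / n^3 = 2 + 5/n^2 + 4/n^3
As n -> infinity, all terms of the form c/n^k (k >= 1) tend to 0.
So numerator / n^3 -> 1 and denominator / n^3 -> 2.
Therefore lim a_n = 1/2.

1/2


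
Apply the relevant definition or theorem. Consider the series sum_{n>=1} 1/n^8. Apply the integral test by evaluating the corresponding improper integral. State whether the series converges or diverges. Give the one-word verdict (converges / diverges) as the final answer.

Let f(x) = x^(-8). Then f is positive, continuous, and decreasing on [1, infinity), so the integral test applies.
Compute the improper integral int_{1}^infinity f(x) dx:
  antiderivative F(x) = -1/(7*x^7).
  As x -> infinity, F(x) -> 0 (since p = 8 > 1).
  So int = F(infinity) - F(1) = 0 - (-1/7) = 1/7.
  Finite, so by the integral test, the series converges.

converges


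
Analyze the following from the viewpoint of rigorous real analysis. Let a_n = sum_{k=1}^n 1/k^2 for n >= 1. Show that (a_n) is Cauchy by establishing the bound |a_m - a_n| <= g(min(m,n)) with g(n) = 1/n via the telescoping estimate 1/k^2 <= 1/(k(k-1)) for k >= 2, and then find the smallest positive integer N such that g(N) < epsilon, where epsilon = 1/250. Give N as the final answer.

For m > n >= 1: |a_m - a_n| = sum_{k=n+1}^m 1/k^2.
Use 1/k^2 <= 1/(k(k-1)) = 1/(k-1) - 1/k for k >= 2:
sum_{k=n+1}^m 1/k^2 <= sum_{k=n+1}^m (1/(k-1) - 1/k) = 1/n - 1/m <= 1/n.
By symmetry the same bound holds with n,m swapped, so |a_m - a_n| <= 1/min(m,n) = g(min(m,n)). Since g(n) -> 0, (a_n) is Cauchy.
Now solve g(N) < 1/250: 1/N < 1/250 <=> N > 1/(1/250) = 250.
The smallest integer strictly greater than 250 is N = 251.
Check: g(251) = 1/251 < 1/250; g(250) = 1/250 >= 1/250. So N = 251.

251


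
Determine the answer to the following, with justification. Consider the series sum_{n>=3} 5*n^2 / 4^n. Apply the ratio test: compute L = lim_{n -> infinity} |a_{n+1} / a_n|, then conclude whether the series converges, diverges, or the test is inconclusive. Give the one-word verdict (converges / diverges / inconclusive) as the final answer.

Let a_n denote the general term. Form the ratio a_{n+1}/a_n and simplify:
a_{n+1}/a_n = (n + 1)^2/(4*n^2)
Take the limit as n -> infinity: L = 1/4.
Since L = 1/4 < 1, the ratio test implies the series converges.

converges


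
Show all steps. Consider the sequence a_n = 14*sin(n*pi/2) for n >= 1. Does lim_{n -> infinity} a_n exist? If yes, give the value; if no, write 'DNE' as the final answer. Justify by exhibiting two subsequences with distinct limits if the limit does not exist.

Examine the behaviour of a_n along subsequences.
a_{4k+1} = 14*sin(pi/2 + 2k*pi) = 14 -> 14. a_{4k+3} = 14*sin(3pi/2 + 2k*pi) = -14 -> -14.
Since these two subsequential limits are 14 and -14, distinct, the full sequence cannot converge (a convergent sequence has all subsequences tending to the same limit). So lim a_n does not exist.

DNE


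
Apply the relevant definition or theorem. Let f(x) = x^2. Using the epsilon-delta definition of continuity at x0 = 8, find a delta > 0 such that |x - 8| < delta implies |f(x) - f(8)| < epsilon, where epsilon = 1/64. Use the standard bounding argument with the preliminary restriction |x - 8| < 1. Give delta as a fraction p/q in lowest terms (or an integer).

Factor: |x^2 - (8)^2| = |x - 8| * |x + 8|.
Impose |x - 8| < 1 first. Then |x + 8| = |(x - 8) + 2*(8)| <= |x - 8| + 2*|8| < 1 + 16 = 17.
So |x^2 - (8)^2| < delta * 17.
We need delta * 17 <= 1/64, i.e. delta <= 1/64/17 = 1/1088.
Since 1/1088 < 1, this is tighter than 1; take delta = 1/1088.
So delta = 1/1088 works.

1/1088


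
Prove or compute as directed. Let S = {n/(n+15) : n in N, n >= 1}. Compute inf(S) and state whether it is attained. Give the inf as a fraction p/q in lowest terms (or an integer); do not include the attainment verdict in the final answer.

Analysis:
- Values: 1/16, 2/17, 1/6, 4/19, ... strictly increasing.
- Minimum is 1/16 (n=1); inf = 1/16 (attained).
- n/(n+15) = 1 - 15/(n+15) -> 1 from below as n -> infinity, and never equals 1.
- So sup = 1 (not attained).
Conclusion: inf(S) = 1/16, attained in S.

1/16


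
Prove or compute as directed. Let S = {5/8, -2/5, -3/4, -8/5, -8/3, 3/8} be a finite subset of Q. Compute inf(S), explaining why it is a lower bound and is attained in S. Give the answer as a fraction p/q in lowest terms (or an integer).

S is finite, so inf(S) = min(S).
Sorted increasing:
-8/3, -8/5, -3/4, -2/5, 3/8, 5/8
The extremum is -8/3.
For every x in S, x >= -8/3. And -8/3 is in S, so it is attained.
Therefore inf(S) = -8/3.

-8/3


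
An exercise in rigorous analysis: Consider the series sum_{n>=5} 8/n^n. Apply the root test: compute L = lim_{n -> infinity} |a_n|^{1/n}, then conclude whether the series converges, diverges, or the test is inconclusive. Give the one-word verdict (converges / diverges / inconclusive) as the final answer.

Let a_n denote the general term. Form |a_n|^(1/n) and simplify:
|a_n|^(1/n) = 2^(3/n)/n
Take the limit as n -> infinity: L = 0.
Since L = 0 < 1, the root test implies convergence.

converges


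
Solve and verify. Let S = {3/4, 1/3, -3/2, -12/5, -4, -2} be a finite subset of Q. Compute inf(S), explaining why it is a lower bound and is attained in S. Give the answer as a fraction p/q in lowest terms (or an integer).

S is finite, so inf(S) = min(S).
Sorted increasing:
-4, -12/5, -2, -3/2, 1/3, 3/4
The extremum is -4.
For every x in S, x >= -4. And -4 is in S, so it is attained.
Therefore inf(S) = -4.

-4


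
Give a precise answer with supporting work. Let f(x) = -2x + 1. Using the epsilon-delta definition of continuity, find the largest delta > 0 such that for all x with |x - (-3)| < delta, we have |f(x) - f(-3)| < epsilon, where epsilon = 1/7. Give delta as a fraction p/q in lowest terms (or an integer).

We compute f(-3) = -2*(-3) + 1 = 7.
|f(x) - f(-3)| = |-2x + 1 - (7)| = |-2(x - (-3))| = 2|x - (-3)|.
We need 2|x - (-3)| < 1/7, i.e. |x - (-3)| < 1/7 / 2 = 1/14.
So any delta <= 1/14 works. Conversely, if delta > 1/14, then x = -3 + 1/14 satisfies |x - (-3)| = 1/14 < delta but |f(x) - f(-3)| = 2 * 1/14 = 1/7, which is not < 1/7; so no larger delta works.
Hence the largest such delta is 1/14.

1/14


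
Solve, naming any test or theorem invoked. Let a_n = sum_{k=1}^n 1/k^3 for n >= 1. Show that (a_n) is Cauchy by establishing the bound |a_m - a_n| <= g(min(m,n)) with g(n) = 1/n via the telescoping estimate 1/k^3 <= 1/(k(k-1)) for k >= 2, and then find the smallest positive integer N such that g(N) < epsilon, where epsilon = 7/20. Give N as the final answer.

For m > n >= 1: |a_m - a_n| = sum_{k=n+1}^m 1/k^3.
Use 1/k^3 <= 1/(k(k-1)) = 1/(k-1) - 1/k for k >= 2 (which holds since k^3 >= k^2 >= k(k-1) for k >= 2):
sum_{k=n+1}^m 1/k^3 <= sum_{k=n+1}^m (1/(k-1) - 1/k) = 1/n - 1/m <= 1/n.
By symmetry the same bound holds with n,m swapped, so |a_m - a_n| <= 1/min(m,n) = g(min(m,n)). Since g(n) -> 0, (a_n) is Cauchy.
Now solve g(N) < 7/20: 1/N < 7/20 <=> N > 1/(7/20) = 20/7.
The smallest integer strictly greater than 20/7 is N = 3.
Check: g(3) = 1/3 < 7/20; g(2) = 1/2 >= 7/20. So N = 3.

3


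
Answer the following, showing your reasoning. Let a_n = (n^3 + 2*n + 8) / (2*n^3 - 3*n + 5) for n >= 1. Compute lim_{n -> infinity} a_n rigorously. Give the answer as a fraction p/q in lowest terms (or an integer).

Divide numerator and denominator by n^3, the highest power:
numerator / n^3 = 1 + 2/n^2 + 8/n^3
denominator / n^3 = 2 - 3/n^2 + 5/n^3
As n -> infinity, all terms of the form c/n^k (k >= 1) tend to 0.
So numerator / n^3 -> 1 and denominator / n^3 -> 2.
Therefore lim a_n = 1/2.

1/2


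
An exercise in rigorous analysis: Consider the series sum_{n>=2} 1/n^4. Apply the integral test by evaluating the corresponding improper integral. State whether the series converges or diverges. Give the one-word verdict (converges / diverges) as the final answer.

Let f(x) = x^(-4). Then f is positive, continuous, and decreasing on [2, infinity), so the integral test applies.
Compute the improper integral int_{2}^infinity f(x) dx:
  antiderivative F(x) = -1/(3*x^3).
  As x -> infinity, F(x) -> 0 (since p = 4 > 1).
  So int = F(infinity) - F(2) = 0 - (-1/24) = 1/24.
  Finite, so by the integral test, the series converges.

converges


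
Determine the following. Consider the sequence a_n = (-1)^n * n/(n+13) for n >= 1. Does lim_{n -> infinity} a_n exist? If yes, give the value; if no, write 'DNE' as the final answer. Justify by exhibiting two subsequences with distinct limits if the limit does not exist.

Examine the behaviour of a_n along subsequences.
a_{2k} = 2k/(2k+13) -> 1. a_{2k+1} = -(2k+1)/(2k+14) -> -1.
Since these two subsequential limits are 1 and -1, distinct, the full sequence cannot converge (a convergent sequence has all subsequences tending to the same limit). So lim a_n does not exist.

DNE


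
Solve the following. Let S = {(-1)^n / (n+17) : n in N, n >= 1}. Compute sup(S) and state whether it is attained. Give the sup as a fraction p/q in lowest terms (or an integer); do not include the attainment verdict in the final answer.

Analysis:
- Values: -1/18, 1/19, -1/20, 1/21, -1/22, ...
- Positive terms (even n): 1/(2+17), 1/(4+17), ... decreasing -> max = 1/19 (n=2).
- Negative terms (odd n): -1/(1+17), -1/(3+17), ... increasing -> min = -1/18 (n=1).
- So sup = 1/19 (attained at n=2); inf = -1/18 (attained at n=1).
Conclusion: sup(S) = 1/19, attained in S.

1/19


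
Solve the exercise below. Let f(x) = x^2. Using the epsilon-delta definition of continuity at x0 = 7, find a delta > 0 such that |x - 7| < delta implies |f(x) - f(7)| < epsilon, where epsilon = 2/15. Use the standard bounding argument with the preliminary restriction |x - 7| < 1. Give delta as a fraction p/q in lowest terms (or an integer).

Factor: |x^2 - (7)^2| = |x - 7| * |x + 7|.
Impose |x - 7| < 1 first. Then |x + 7| = |(x - 7) + 2*(7)| <= |x - 7| + 2*|7| < 1 + 14 = 15.
So |x^2 - (7)^2| < delta * 15.
We need delta * 15 <= 2/15, i.e. delta <= 2/15/15 = 2/225.
Since 2/225 < 1, this is tighter than 1; take delta = 2/225.
So delta = 2/225 works.

2/225


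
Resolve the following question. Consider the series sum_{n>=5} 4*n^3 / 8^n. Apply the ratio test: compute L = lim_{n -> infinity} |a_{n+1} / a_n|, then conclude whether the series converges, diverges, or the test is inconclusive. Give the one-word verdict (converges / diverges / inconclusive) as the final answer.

Let a_n denote the general term. Form the ratio a_{n+1}/a_n and simplify:
a_{n+1}/a_n = (n + 1)^3/(8*n^3)
Take the limit as n -> infinity: L = 1/8.
Since L = 1/8 < 1, the ratio test implies the series converges.

converges


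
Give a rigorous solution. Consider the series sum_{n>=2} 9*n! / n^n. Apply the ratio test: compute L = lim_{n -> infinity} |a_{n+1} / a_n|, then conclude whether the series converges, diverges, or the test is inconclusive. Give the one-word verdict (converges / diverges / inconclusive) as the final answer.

Let a_n denote the general term. Form the ratio a_{n+1}/a_n and simplify:
a_{n+1}/a_n = (n/(n + 1))^n
Take the limit as n -> infinity: L = exp(-1).
Since L = exp(-1) < 1, the ratio test implies the series converges.

converges


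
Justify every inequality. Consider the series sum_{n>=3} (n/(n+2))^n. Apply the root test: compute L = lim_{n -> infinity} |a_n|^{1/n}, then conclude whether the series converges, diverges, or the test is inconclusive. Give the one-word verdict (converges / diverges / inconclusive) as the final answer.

Let a_n denote the general term. Form |a_n|^(1/n) and simplify:
|a_n|^(1/n) = n/(n + 2)
Take the limit as n -> infinity: L = 1.
Since L = 1, the root test is inconclusive. (In fact a_n = (n/(n+2))^n -> e^(-2) != 0, so the nth-term test shows divergence; but the root test itself gives no conclusion.)

inconclusive


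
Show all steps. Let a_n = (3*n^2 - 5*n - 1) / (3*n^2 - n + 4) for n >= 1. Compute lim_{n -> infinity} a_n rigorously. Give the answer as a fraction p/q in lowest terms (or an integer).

Divide numerator and denominator by n^2, the highest power:
numerator / n^2 = 3 - 5/n - 1/n^2
denominator / n^2 = 3 - 1/n + 4/n^2
As n -> infinity, all terms of the form c/n^k (k >= 1) tend to 0.
So numerator / n^2 -> 3 and denominator / n^2 -> 3.
Therefore lim a_n = 1.

1


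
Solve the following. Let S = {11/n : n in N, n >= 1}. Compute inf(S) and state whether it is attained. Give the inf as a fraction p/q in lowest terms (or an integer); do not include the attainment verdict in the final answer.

Analysis:
- Values: 11, 11/2, 11/3, 11/4, ... strictly decreasing.
- The maximum is 11 (n=1); sup = 11 (attained).
- The set is bounded below by 0; 11/n -> 0 so 0 is the greatest lower bound.
- 0 is not in the set, so inf = 0 is not attained.
Conclusion: inf(S) = 0, not attained in S.

0


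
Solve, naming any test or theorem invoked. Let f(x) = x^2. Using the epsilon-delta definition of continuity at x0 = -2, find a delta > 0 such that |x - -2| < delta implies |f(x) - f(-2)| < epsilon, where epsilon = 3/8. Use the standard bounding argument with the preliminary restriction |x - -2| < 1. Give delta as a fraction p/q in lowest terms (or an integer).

Factor: |x^2 - (-2)^2| = |x - -2| * |x + -2|.
Impose |x - -2| < 1 first. Then |x + -2| = |(x - -2) + 2*(-2)| <= |x - -2| + 2*|-2| < 1 + 4 = 5.
So |x^2 - (-2)^2| < delta * 5.
We need delta * 5 <= 3/8, i.e. delta <= 3/8/5 = 3/40.
Since 3/40 < 1, this is tighter than 1; take delta = 3/40.
So delta = 3/40 works.

3/40


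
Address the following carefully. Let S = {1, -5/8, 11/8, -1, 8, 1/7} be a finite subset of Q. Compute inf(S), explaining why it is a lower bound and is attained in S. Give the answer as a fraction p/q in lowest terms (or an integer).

S is finite, so inf(S) = min(S).
Sorted increasing:
-1, -5/8, 1/7, 1, 11/8, 8
The extremum is -1.
For every x in S, x >= -1. And -1 is in S, so it is attained.
Therefore inf(S) = -1.

-1


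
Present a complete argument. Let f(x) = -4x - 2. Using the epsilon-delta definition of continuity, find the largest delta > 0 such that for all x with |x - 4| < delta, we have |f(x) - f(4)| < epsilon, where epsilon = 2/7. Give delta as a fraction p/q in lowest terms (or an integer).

We compute f(4) = -4*(4) - 2 = -18.
|f(x) - f(4)| = |-4x - 2 - (-18)| = |-4(x - 4)| = 4|x - 4|.
We need 4|x - 4| < 2/7, i.e. |x - 4| < 2/7 / 4 = 1/14.
So any delta <= 1/14 works. Conversely, if delta > 1/14, then x = 4 + 1/14 satisfies |x - 4| = 1/14 < delta but |f(x) - f(4)| = 4 * 1/14 = 2/7, which is not < 2/7; so no larger delta works.
Hence the largest such delta is 1/14.

1/14


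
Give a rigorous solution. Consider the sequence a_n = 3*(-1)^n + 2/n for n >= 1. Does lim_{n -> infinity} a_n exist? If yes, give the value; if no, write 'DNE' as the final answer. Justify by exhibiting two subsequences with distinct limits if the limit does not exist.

Examine the behaviour of a_n along subsequences.
a_{2k} = 3 + 2/(2k) -> 3. a_{2k+1} = -3 + 2/(2k+1) -> -3.
Since these two subsequential limits are 3 and -3, distinct, the full sequence cannot converge (a convergent sequence has all subsequences tending to the same limit). So lim a_n does not exist.

DNE


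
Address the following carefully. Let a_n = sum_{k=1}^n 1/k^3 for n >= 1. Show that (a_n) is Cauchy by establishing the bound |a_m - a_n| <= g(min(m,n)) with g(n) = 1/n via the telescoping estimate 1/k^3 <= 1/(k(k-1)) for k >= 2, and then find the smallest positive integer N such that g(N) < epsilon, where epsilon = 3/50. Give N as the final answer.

For m > n >= 1: |a_m - a_n| = sum_{k=n+1}^m 1/k^3.
Use 1/k^3 <= 1/(k(k-1)) = 1/(k-1) - 1/k for k >= 2 (which holds since k^3 >= k^2 >= k(k-1) for k >= 2):
sum_{k=n+1}^m 1/k^3 <= sum_{k=n+1}^m (1/(k-1) - 1/k) = 1/n - 1/m <= 1/n.
By symmetry the same bound holds with n,m swapped, so |a_m - a_n| <= 1/min(m,n) = g(min(m,n)). Since g(n) -> 0, (a_n) is Cauchy.
Now solve g(N) < 3/50: 1/N < 3/50 <=> N > 1/(3/50) = 50/3.
The smallest integer strictly greater than 50/3 is N = 17.
Check: g(17) = 1/17 < 3/50; g(16) = 1/16 >= 3/50. So N = 17.

17


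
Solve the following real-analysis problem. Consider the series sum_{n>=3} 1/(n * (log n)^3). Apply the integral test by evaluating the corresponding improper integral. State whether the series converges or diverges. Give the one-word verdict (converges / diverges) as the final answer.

Let f(x) = 1/(x*log(x)^3). Then f is positive, continuous, and decreasing on [3, infinity), so the integral test applies.
Compute the improper integral int_{3}^infinity f(x) dx:
  antiderivative F(x) = -1/(2*log(x)^2).
  F(x) -> 0 as x -> infinity.  int = 0 - F(3) = 1/(2*log(3)^2) < infinity. By the integral test, the series converges.

converges


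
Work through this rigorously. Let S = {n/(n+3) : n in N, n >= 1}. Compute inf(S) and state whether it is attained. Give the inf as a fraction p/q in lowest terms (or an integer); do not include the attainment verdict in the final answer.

Analysis:
- Values: 1/4, 2/5, 1/2, 4/7, ... strictly increasing.
- Minimum is 1/4 (n=1); inf = 1/4 (attained).
- n/(n+3) = 1 - 3/(n+3) -> 1 from below as n -> infinity, and never equals 1.
- So sup = 1 (not attained).
Conclusion: inf(S) = 1/4, attained in S.

1/4


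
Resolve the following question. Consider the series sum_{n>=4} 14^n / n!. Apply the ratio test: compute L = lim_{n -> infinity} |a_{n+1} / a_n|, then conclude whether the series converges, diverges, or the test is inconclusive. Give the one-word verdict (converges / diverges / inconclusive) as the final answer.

Let a_n denote the general term. Form the ratio a_{n+1}/a_n and simplify:
a_{n+1}/a_n = 14/(n + 1)
Take the limit as n -> infinity: L = 0.
Since L = 0 < 1, the ratio test implies the series converges.

converges


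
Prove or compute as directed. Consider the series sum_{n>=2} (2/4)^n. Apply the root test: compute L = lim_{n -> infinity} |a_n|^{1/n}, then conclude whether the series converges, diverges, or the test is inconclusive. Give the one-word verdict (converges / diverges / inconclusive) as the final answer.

Let a_n denote the general term. Form |a_n|^(1/n) and simplify:
|a_n|^(1/n) = 1/2
Take the limit as n -> infinity: L = 1/2.
Since L = 1/2 < 1, the root test implies convergence.

converges


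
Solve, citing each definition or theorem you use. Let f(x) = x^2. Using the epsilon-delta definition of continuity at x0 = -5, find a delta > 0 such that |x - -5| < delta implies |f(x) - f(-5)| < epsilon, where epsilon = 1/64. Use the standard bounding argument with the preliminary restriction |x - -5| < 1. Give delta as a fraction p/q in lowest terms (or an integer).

Factor: |x^2 - (-5)^2| = |x - -5| * |x + -5|.
Impose |x - -5| < 1 first. Then |x + -5| = |(x - -5) + 2*(-5)| <= |x - -5| + 2*|-5| < 1 + 10 = 11.
So |x^2 - (-5)^2| < delta * 11.
We need delta * 11 <= 1/64, i.e. delta <= 1/64/11 = 1/704.
Since 1/704 < 1, this is tighter than 1; take delta = 1/704.
So delta = 1/704 works.

1/704


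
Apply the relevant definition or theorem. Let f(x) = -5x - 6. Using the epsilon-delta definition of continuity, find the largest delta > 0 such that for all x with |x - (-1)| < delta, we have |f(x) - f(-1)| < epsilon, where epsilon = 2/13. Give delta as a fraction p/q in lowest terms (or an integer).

We compute f(-1) = -5*(-1) - 6 = -1.
|f(x) - f(-1)| = |-5x - 6 - (-1)| = |-5(x - (-1))| = 5|x - (-1)|.
We need 5|x - (-1)| < 2/13, i.e. |x - (-1)| < 2/13 / 5 = 2/65.
So any delta <= 2/65 works. Conversely, if delta > 2/65, then x = -1 + 2/65 satisfies |x - (-1)| = 2/65 < delta but |f(x) - f(-1)| = 5 * 2/65 = 2/13, which is not < 2/13; so no larger delta works.
Hence the largest such delta is 2/65.

2/65


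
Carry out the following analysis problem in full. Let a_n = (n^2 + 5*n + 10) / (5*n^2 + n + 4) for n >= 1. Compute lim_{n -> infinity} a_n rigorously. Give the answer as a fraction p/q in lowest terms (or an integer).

Divide numerator and denominator by n^2, the highest power:
numerator / n^2 = 1 + 5/n + 10/n^2
denominator / n^2 = 5 + 1/n + 4/n^2
As n -> infinity, all terms of the form c/n^k (k >= 1) tend to 0.
So numerator / n^2 -> 1 and denominator / n^2 -> 5.
Therefore lim a_n = 1/5.

1/5


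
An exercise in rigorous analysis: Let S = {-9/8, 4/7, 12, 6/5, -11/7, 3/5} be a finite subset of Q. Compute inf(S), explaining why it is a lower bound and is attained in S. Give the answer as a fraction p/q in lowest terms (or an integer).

S is finite, so inf(S) = min(S).
Sorted increasing:
-11/7, -9/8, 4/7, 3/5, 6/5, 12
The extremum is -11/7.
For every x in S, x >= -11/7. And -11/7 is in S, so it is attained.
Therefore inf(S) = -11/7.

-11/7


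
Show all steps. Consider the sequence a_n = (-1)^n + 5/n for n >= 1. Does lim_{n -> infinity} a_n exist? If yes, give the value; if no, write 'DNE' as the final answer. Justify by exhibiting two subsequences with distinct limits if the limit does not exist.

Examine the behaviour of a_n along subsequences.
a_{2k} = 1 + 5/(2k) -> 1. a_{2k+1} = -1 + 5/(2k+1) -> -1.
Since these two subsequential limits are 1 and -1, distinct, the full sequence cannot converge (a convergent sequence has all subsequences tending to the same limit). So lim a_n does not exist.

DNE


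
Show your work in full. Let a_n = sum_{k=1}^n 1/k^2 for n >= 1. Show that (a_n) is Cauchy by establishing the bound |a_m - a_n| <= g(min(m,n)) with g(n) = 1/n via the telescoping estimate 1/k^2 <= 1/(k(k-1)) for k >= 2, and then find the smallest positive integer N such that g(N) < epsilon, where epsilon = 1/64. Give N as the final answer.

For m > n >= 1: |a_m - a_n| = sum_{k=n+1}^m 1/k^2.
Use 1/k^2 <= 1/(k(k-1)) = 1/(k-1) - 1/k for k >= 2:
sum_{k=n+1}^m 1/k^2 <= sum_{k=n+1}^m (1/(k-1) - 1/k) = 1/n - 1/m <= 1/n.
By symmetry the same bound holds with n,m swapped, so |a_m - a_n| <= 1/min(m,n) = g(min(m,n)). Since g(n) -> 0, (a_n) is Cauchy.
Now solve g(N) < 1/64: 1/N < 1/64 <=> N > 1/(1/64) = 64.
The smallest integer strictly greater than 64 is N = 65.
Check: g(65) = 1/65 < 1/64; g(64) = 1/64 >= 1/64. So N = 65.

65


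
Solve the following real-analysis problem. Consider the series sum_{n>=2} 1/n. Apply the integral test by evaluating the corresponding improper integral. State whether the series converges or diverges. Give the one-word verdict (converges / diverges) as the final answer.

Let f(x) = 1/x. Then f is positive, continuous, and decreasing on [2, infinity), so the integral test applies.
Compute the improper integral int_{2}^infinity f(x) dx:
  antiderivative F(x) = log(x).
  As x -> infinity, log(x) -> infinity.
  So int = infinity - log(2) = infinity. By the integral test, the series diverges.

diverges


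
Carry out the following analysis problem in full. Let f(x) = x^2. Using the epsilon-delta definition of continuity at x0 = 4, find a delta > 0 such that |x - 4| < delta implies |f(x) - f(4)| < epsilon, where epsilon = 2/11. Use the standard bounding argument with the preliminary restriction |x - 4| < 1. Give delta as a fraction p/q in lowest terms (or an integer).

Factor: |x^2 - (4)^2| = |x - 4| * |x + 4|.
Impose |x - 4| < 1 first. Then |x + 4| = |(x - 4) + 2*(4)| <= |x - 4| + 2*|4| < 1 + 8 = 9.
So |x^2 - (4)^2| < delta * 9.
We need delta * 9 <= 2/11, i.e. delta <= 2/11/9 = 2/99.
Since 2/99 < 1, this is tighter than 1; take delta = 2/99.
So delta = 2/99 works.

2/99


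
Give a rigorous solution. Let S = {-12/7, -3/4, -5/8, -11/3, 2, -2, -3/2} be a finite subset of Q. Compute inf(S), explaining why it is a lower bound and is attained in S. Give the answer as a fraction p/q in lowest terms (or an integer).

S is finite, so inf(S) = min(S).
Sorted increasing:
-11/3, -2, -12/7, -3/2, -3/4, -5/8, 2
The extremum is -11/3.
For every x in S, x >= -11/3. And -11/3 is in S, so it is attained.
Therefore inf(S) = -11/3.

-11/3


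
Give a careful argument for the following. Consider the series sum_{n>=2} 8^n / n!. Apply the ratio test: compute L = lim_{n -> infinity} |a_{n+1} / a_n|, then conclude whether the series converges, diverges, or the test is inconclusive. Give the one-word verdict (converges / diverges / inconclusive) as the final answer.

Let a_n denote the general term. Form the ratio a_{n+1}/a_n and simplify:
a_{n+1}/a_n = 8/(n + 1)
Take the limit as n -> infinity: L = 0.
Since L = 0 < 1, the ratio test implies the series converges.

converges


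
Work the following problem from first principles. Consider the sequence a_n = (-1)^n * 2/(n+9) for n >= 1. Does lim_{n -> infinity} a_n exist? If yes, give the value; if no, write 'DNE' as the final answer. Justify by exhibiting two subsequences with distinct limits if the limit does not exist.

Examine the behaviour of a_n along subsequences.
Even-n subsequence a_{2k} = 2/(2k+9) -> 0. Odd-n subsequence a_{2k+1} = -2/(2k+10) -> 0. Both tend to 0, which suggests the limit is 0; verify directly.
|a_n - 0| = 2/(n+9) < 2/n for every n >= 1.
Given epsilon > 0, choose a positive integer N > 2/epsilon. Then for all n >= N, |a_n| < 2/n <= 2/N < epsilon.
So by the definition of the limit, lim a_n exists and equals 0.

0


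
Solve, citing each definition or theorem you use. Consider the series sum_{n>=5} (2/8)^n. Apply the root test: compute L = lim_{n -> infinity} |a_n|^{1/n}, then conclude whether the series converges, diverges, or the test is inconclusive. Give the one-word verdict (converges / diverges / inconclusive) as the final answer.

Let a_n denote the general term. Form |a_n|^(1/n) and simplify:
|a_n|^(1/n) = 1/4
Take the limit as n -> infinity: L = 1/4.
Since L = 1/4 < 1, the root test implies convergence.

converges


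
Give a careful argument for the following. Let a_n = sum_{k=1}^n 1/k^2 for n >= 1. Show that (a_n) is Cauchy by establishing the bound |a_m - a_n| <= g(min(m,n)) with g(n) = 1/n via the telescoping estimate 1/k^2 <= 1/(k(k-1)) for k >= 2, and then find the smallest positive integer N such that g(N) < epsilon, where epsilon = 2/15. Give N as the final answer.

For m > n >= 1: |a_m - a_n| = sum_{k=n+1}^m 1/k^2.
Use 1/k^2 <= 1/(k(k-1)) = 1/(k-1) - 1/k for k >= 2:
sum_{k=n+1}^m 1/k^2 <= sum_{k=n+1}^m (1/(k-1) - 1/k) = 1/n - 1/m <= 1/n.
By symmetry the same bound holds with n,m swapped, so |a_m - a_n| <= 1/min(m,n) = g(min(m,n)). Since g(n) -> 0, (a_n) is Cauchy.
Now solve g(N) < 2/15: 1/N < 2/15 <=> N > 1/(2/15) = 15/2.
The smallest integer strictly greater than 15/2 is N = 8.
Check: g(8) = 1/8 < 2/15; g(7) = 1/7 >= 2/15. So N = 8.

8


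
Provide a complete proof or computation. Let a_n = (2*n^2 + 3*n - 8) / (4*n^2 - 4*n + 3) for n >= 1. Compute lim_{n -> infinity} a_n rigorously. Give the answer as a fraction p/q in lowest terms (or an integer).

Divide numerator and denominator by n^2, the highest power:
numerator / n^2 = 2 + 3/n - 8/n^2
denominator / n^2 = 4 - 4/n + 3/n^2
As n -> infinity, all terms of the form c/n^k (k >= 1) tend to 0.
So numerator / n^2 -> 2 and denominator / n^2 -> 4.
Therefore lim a_n = 1/2.

1/2


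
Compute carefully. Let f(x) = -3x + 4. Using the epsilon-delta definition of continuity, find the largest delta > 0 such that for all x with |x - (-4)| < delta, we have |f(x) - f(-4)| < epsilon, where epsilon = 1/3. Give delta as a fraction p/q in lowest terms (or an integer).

We compute f(-4) = -3*(-4) + 4 = 16.
|f(x) - f(-4)| = |-3x + 4 - (16)| = |-3(x - (-4))| = 3|x - (-4)|.
We need 3|x - (-4)| < 1/3, i.e. |x - (-4)| < 1/3 / 3 = 1/9.
So any delta <= 1/9 works. Conversely, if delta > 1/9, then x = -4 + 1/9 satisfies |x - (-4)| = 1/9 < delta but |f(x) - f(-4)| = 3 * 1/9 = 1/3, which is not < 1/3; so no larger delta works.
Hence the largest such delta is 1/9.

1/9


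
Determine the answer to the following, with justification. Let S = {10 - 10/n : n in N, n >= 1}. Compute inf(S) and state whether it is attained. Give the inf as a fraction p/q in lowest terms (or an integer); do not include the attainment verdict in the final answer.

Analysis:
- Values: 0, 5, 20/3, 15/2, ... strictly increasing.
- Minimum is 0 (n=1); inf = 0 (attained).
- 10 - 10/n -> 10 from below; sup = 10, not attained.
Conclusion: inf(S) = 0, attained in S.

0


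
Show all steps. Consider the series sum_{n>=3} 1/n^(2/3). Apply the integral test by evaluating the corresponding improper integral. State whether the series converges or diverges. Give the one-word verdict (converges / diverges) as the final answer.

Let f(x) = x^(-2/3). Then f is positive, continuous, and decreasing on [3, infinity), so the integral test applies.
Compute the improper integral int_{3}^infinity f(x) dx:
  antiderivative F(x) = 3*x^(1/3).
  As x -> infinity, F(x) -> infinity (since p = 2/3 < 1).
  So the integral diverges. By the integral test, the series diverges.

diverges


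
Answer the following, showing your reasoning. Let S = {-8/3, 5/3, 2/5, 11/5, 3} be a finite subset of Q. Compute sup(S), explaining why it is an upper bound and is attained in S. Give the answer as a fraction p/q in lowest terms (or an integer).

S is finite, so sup(S) = max(S).
Sorted decreasing:
3, 11/5, 5/3, 2/5, -8/3
The extremum is 3.
For every x in S, x <= 3. And 3 is in S, so it is attained.
Therefore sup(S) = 3.

3


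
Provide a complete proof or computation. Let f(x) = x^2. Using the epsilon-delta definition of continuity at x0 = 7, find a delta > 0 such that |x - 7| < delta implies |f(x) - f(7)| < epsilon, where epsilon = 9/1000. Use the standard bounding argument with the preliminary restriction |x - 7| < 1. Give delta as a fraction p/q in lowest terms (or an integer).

Factor: |x^2 - (7)^2| = |x - 7| * |x + 7|.
Impose |x - 7| < 1 first. Then |x + 7| = |(x - 7) + 2*(7)| <= |x - 7| + 2*|7| < 1 + 14 = 15.
So |x^2 - (7)^2| < delta * 15.
We need delta * 15 <= 9/1000, i.e. delta <= 9/1000/15 = 3/5000.
Since 3/5000 < 1, this is tighter than 1; take delta = 3/5000.
So delta = 3/5000 works.

3/5000


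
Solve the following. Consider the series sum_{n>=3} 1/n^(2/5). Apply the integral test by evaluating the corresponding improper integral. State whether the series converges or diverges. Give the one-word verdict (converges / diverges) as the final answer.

Let f(x) = x^(-2/5). Then f is positive, continuous, and decreasing on [3, infinity), so the integral test applies.
Compute the improper integral int_{3}^infinity f(x) dx:
  antiderivative F(x) = 5*x^(3/5)/3.
  As x -> infinity, F(x) -> infinity (since p = 2/5 < 1).
  So the integral diverges. By the integral test, the series diverges.

diverges


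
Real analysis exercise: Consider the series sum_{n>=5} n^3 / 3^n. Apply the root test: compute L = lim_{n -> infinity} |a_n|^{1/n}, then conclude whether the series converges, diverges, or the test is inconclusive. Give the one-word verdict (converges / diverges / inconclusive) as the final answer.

Let a_n denote the general term. Form |a_n|^(1/n) and simplify:
|a_n|^(1/n) = n^(3/n)/3
Take the limit as n -> infinity: L = 1/3.
Since L = 1/3 < 1, the root test implies convergence.

converges


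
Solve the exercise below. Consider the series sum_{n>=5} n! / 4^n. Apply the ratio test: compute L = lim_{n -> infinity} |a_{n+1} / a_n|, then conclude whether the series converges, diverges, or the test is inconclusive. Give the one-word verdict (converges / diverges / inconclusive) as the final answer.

Let a_n denote the general term. Form the ratio a_{n+1}/a_n and simplify:
a_{n+1}/a_n = n/4 + 1/4
Take the limit as n -> infinity: L = infinity.
Since L = infinity > 1 (or L = infinity), the ratio test implies the series diverges.

diverges


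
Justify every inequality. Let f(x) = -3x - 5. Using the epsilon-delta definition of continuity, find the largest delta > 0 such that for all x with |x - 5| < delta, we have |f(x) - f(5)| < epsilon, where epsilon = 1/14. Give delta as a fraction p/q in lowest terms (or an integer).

We compute f(5) = -3*(5) - 5 = -20.
|f(x) - f(5)| = |-3x - 5 - (-20)| = |-3(x - 5)| = 3|x - 5|.
We need 3|x - 5| < 1/14, i.e. |x - 5| < 1/14 / 3 = 1/42.
So any delta <= 1/42 works. Conversely, if delta > 1/42, then x = 5 + 1/42 satisfies |x - 5| = 1/42 < delta but |f(x) - f(5)| = 3 * 1/42 = 1/14, which is not < 1/14; so no larger delta works.
Hence the largest such delta is 1/42.

1/42


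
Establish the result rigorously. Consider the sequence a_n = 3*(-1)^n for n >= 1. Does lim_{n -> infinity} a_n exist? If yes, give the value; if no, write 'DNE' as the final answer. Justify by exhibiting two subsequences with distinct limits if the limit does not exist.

Examine the behaviour of a_n along subsequences.
Even-n subsequence a_{2k} = 3 -> 3. Odd-n subsequence a_{2k+1} = -3 -> -3.
Since these two subsequential limits are 3 and -3, distinct, the full sequence cannot converge (a convergent sequence has all subsequences tending to the same limit). So lim a_n does not exist.

DNE


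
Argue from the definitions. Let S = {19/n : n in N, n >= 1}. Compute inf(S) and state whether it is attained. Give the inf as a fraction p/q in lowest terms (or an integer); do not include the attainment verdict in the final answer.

Analysis:
- Values: 19, 19/2, 19/3, 19/4, ... strictly decreasing.
- The maximum is 19 (n=1); sup = 19 (attained).
- The set is bounded below by 0; 19/n -> 0 so 0 is the greatest lower bound.
- 0 is not in the set, so inf = 0 is not attained.
Conclusion: inf(S) = 0, not attained in S.

0


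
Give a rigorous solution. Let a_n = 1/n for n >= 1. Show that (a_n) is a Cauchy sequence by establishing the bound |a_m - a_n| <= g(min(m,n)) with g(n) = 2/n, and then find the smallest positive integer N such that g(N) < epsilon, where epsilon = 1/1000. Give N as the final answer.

For any m, n >= 1, by the triangle inequality:
|a_m - a_n| = |1/m - 1/n| <= 1/m + 1/n <= 2/min(m,n).
So g(n) = 2/n bounds the Cauchy difference. Since g(n) -> 0, (a_n) is Cauchy.
Now solve g(N) < 1/1000: 2/N < 1/1000 <=> N > 2 / (1/1000) = 2000.
The smallest integer strictly greater than 2000 is N = 2001.
Check: g(2001) = 2/2001 = 2/2001 < 1/1000; g(2000) = 1/1000 >= 1/1000. So N = 2001.

2001


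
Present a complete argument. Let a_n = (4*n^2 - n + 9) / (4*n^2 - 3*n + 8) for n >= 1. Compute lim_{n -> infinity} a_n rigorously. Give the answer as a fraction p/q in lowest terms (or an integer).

Divide numerator and denominator by n^2, the highest power:
numerator / n^2 = 4 - 1/n + 9/n^2
denominator / n^2 = 4 - 3/n + 8/n^2
As n -> infinity, all terms of the form c/n^k (k >= 1) tend to 0.
So numerator / n^2 -> 4 and denominator / n^2 -> 4.
Therefore lim a_n = 1.

1


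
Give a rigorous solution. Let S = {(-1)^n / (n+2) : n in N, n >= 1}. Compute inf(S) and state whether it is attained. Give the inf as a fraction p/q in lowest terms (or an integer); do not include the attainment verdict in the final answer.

Analysis:
- Values: -1/3, 1/4, -1/5, 1/6, -1/7, ...
- Positive terms (even n): 1/(2+2), 1/(4+2), ... decreasing -> max = 1/4 (n=2).
- Negative terms (odd n): -1/(1+2), -1/(3+2), ... increasing -> min = -1/3 (n=1).
- So sup = 1/4 (attained at n=2); inf = -1/3 (attained at n=1).
Conclusion: inf(S) = -1/3, attained in S.

-1/3


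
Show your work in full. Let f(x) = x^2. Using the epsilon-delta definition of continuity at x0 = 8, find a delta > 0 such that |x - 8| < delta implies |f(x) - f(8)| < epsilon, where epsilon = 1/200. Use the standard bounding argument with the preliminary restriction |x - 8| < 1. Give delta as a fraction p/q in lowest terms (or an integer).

Factor: |x^2 - (8)^2| = |x - 8| * |x + 8|.
Impose |x - 8| < 1 first. Then |x + 8| = |(x - 8) + 2*(8)| <= |x - 8| + 2*|8| < 1 + 16 = 17.
So |x^2 - (8)^2| < delta * 17.
We need delta * 17 <= 1/200, i.e. delta <= 1/200/17 = 1/3400.
Since 1/3400 < 1, this is tighter than 1; take delta = 1/3400.
So delta = 1/3400 works.

1/3400
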